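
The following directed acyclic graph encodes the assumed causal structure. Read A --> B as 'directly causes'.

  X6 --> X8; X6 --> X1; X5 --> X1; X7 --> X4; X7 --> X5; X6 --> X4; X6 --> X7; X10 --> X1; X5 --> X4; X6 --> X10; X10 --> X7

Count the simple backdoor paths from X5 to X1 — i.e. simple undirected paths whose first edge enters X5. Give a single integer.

A backdoor path from X5 to X1 is any simple undirected path whose first edge points into X5 (i.e. leaves X5 via a parent).
Parents of X5: {X7}.
Enumerating:
  P1: X5 <- X7 <- X6 -> X10 -> X1
  P2: X5 <- X7 <- X6 -> X1
  P3: X5 <- X7 <- X10 <- X6 -> X1
  P4: X5 <- X7 <- X10 -> X1
  P5: X5 <- X7 -> X4 <- X6 -> X10 -> X1
  P6: X5 <- X7 -> X4 <- X6 -> X1
That exhausts the simple backdoor paths. Count: 6.

6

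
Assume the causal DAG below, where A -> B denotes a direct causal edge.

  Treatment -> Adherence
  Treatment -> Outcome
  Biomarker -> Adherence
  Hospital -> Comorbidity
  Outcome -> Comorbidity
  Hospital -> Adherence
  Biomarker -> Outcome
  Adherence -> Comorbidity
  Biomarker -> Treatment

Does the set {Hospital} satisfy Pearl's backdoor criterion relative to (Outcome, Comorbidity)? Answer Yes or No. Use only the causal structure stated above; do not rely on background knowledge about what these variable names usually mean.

No

Backdoor paths from Outcome to Comorbidity (paths whose first edge points into Outcome):
  P1: Outcome <- Biomarker -> Treatment -> Adherence <- Hospital -> Comorbidity
  P2: Outcome <- Biomarker -> Treatment -> Adherence -> Comorbidity
  P3: Outcome <- Biomarker -> Adherence <- Hospital -> Comorbidity
  P4: Outcome <- Biomarker -> Adherence -> Comorbidity
  P5: Outcome <- Treatment <- Biomarker -> Adherence <- Hospital -> Comorbidity
  P6: Outcome <- Treatment <- Biomarker -> Adherence -> Comorbidity
  P7: Outcome <- Treatment -> Adherence <- Hospital -> Comorbidity
  P8: Outcome <- Treatment -> Adherence -> Comorbidity
Condition 1 (no descendant of Outcome in the set): holds — descendants of Outcome are {Comorbidity}; none are in {Hospital}.
Condition 2 (every backdoor path blocked by {Hospital}):
  P1: blocked at collider Adherence (neither it nor any descendant is in the conditioning set).
  P2: open — no interior node is in the conditioning set.
  P3: blocked at collider Adherence (neither it nor any descendant is in the conditioning set).
  P4: open — no interior node is in the conditioning set.
  P5: blocked at collider Adherence (neither it nor any descendant is in the conditioning set).
  P6: open — no interior node is in the conditioning set.
  P7: blocked at collider Adherence (neither it nor any descendant is in the conditioning set).
  P8: open — no interior node is in the conditioning set.
{Hospital} does not satisfy the backdoor criterion.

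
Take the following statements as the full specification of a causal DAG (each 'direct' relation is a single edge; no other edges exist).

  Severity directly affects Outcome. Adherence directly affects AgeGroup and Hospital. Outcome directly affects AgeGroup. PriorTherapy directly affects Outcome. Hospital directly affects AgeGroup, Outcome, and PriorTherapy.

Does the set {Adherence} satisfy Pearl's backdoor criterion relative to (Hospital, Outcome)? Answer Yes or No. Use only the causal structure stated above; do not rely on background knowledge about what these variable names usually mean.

Backdoor paths from Hospital to Outcome (paths whose first edge points into Hospital):
  P1: Hospital <- Adherence -> AgeGroup <- Outcome
Condition 1 (no descendant of Hospital in the set): holds — descendants of Hospital are {AgeGroup, Outcome, PriorTherapy}; none are in {Adherence}.
Condition 2 (every backdoor path blocked by {Adherence}):
  P1: blocked at fork node Adherence ∈ conditioning set.
{Adherence} satisfies the backdoor criterion.

Yes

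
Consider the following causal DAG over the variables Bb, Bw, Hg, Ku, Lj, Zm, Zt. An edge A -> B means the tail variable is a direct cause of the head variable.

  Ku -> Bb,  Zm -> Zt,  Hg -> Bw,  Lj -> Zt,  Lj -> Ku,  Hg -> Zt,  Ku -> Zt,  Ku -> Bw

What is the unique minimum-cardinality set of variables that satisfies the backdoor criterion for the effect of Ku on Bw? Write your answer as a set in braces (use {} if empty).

Variables eligible for adjustment (non-descendants of Ku, excluding Ku and Bw): {Hg, Lj, Zm}.
Backdoor paths from Ku to Bw:
  P1: Ku <- Lj -> Zt <- Hg -> Bw
Each backdoor path contains an unconditioned collider, so every path is already blocked with the empty conditioning set:
  P1: blocked at collider Zt (neither it nor any descendant is in the conditioning set).
The empty set is therefore the unique smallest valid set.

{}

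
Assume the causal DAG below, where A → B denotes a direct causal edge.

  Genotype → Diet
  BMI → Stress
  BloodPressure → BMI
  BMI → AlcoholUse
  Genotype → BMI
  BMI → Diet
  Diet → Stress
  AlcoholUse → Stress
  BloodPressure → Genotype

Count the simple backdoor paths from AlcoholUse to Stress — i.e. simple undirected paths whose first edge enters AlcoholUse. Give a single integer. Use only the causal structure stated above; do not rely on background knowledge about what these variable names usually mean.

4

A backdoor path from AlcoholUse to Stress is any simple undirected path whose first edge points into AlcoholUse (i.e. leaves AlcoholUse via a parent).
Parents of AlcoholUse: {BMI}.
Enumerating:
  P1: AlcoholUse <- BMI <- BloodPressure -> Genotype -> Diet -> Stress
  P2: AlcoholUse <- BMI <- Genotype -> Diet -> Stress
  P3: AlcoholUse <- BMI -> Diet -> Stress
  P4: AlcoholUse <- BMI -> Stress
That exhausts the simple backdoor paths. Count: 4.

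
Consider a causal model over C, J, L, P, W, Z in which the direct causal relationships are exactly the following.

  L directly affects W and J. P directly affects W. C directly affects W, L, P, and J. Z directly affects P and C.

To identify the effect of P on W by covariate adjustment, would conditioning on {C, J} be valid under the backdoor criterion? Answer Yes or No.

Yes

Backdoor paths from P to W (paths whose first edge points into P):
  P1: P <- Z -> C -> L -> W
  P2: P <- Z -> C -> W
  P3: P <- Z -> C -> J <- L -> W
  P4: P <- C -> L -> W
  P5: P <- C -> W
  P6: P <- C -> J <- L -> W
Condition 1 (no descendant of P in the set): holds — descendants of P are {W}; none are in {C, J}.
Condition 2 (every backdoor path blocked by {C, J}):
  P1: blocked at chain node C ∈ conditioning set.
  P2: blocked at chain node C ∈ conditioning set.
  P3: blocked at chain node C ∈ conditioning set.
  P4: blocked at fork node C ∈ conditioning set.
  P5: blocked at fork node C ∈ conditioning set.
  P6: blocked at fork node C ∈ conditioning set.
{C, J} satisfies the backdoor criterion.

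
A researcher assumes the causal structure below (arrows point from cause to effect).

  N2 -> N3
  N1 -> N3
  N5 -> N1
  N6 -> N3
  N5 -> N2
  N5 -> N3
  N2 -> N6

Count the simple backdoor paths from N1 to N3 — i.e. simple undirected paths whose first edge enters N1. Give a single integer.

A backdoor path from N1 to N3 is any simple undirected path whose first edge points into N1 (i.e. leaves N1 via a parent).
Parents of N1: {N5}.
Enumerating:
  P1: N1 <- N5 -> N2 -> N6 -> N3
  P2: N1 <- N5 -> N2 -> N3
  P3: N1 <- N5 -> N3
That exhausts the simple backdoor paths. Count: 3.

3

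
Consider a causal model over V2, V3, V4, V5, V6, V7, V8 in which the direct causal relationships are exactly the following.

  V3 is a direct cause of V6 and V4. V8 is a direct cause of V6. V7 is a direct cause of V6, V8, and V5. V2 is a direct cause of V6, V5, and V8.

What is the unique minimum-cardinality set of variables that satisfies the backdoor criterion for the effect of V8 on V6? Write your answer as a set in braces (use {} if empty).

{V2, V7}

Variables eligible for adjustment (non-descendants of V8, excluding V8 and V6): {V2, V3, V4, V5, V7}.
Backdoor paths from V8 to V6:
  P1: V8 <- V7 -> V5 <- V2 -> V6
  P2: V8 <- V7 -> V6
  P3: V8 <- V2 -> V5 <- V7 -> V6
  P4: V8 <- V2 -> V6
The empty set is not sufficient: P2 (V8 <- V7 -> V6) has no collider blocking it and no conditioned non-collider, so it is open.
Try {V2, V7}:
  P1: blocked at fork node V7 ∈ conditioning set.
  P2: blocked at fork node V7 ∈ conditioning set.
  P3: blocked at fork node V2 ∈ conditioning set.
  P4: blocked at fork node V2 ∈ conditioning set.
{V2, V7} contains no descendant of V8 and blocks every backdoor path.
Every element of {V2, V7} is needed (dropping V2 leaves P4 open; dropping V7 leaves P2 open), so no proper subset is valid.
Among all size-2 subsets of the eligible variables, only {V2, V7} blocks every backdoor path, so it is the unique smallest valid adjustment set.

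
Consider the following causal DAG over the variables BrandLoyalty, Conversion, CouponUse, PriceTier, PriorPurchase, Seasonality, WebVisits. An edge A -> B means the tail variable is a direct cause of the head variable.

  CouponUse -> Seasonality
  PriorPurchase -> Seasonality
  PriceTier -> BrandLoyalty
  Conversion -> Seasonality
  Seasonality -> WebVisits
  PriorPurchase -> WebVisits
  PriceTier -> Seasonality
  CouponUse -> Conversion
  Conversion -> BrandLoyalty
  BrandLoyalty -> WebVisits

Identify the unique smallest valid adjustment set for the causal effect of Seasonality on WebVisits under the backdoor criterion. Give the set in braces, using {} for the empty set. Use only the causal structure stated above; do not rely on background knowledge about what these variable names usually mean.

Variables eligible for adjustment (non-descendants of Seasonality, excluding Seasonality and WebVisits): {BrandLoyalty, Conversion, CouponUse, PriceTier, PriorPurchase}.
Backdoor paths from Seasonality to WebVisits:
  P1: Seasonality <- CouponUse -> Conversion -> BrandLoyalty -> WebVisits
  P2: Seasonality <- PriorPurchase -> WebVisits
  P3: Seasonality <- Conversion -> BrandLoyalty -> WebVisits
  P4: Seasonality <- PriceTier -> BrandLoyalty -> WebVisits
The empty set is not sufficient: P1 (Seasonality <- CouponUse -> Conversion -> BrandLoyalty -> WebVisits) has no collider blocking it and no conditioned non-collider, so it is open.
Try {BrandLoyalty, PriorPurchase}:
  P1: blocked at chain node BrandLoyalty ∈ conditioning set.
  P2: blocked at fork node PriorPurchase ∈ conditioning set.
  P3: blocked at chain node BrandLoyalty ∈ conditioning set.
  P4: blocked at chain node BrandLoyalty ∈ conditioning set.
{BrandLoyalty, PriorPurchase} contains no descendant of Seasonality and blocks every backdoor path.
Every element of {BrandLoyalty, PriorPurchase} is needed (dropping BrandLoyalty leaves P1 open; dropping PriorPurchase leaves P2 open), so no proper subset is valid.
Among all size-2 subsets of the eligible variables, only {BrandLoyalty, PriorPurchase} blocks every backdoor path, so it is the unique smallest valid adjustment set.

{BrandLoyalty, PriorPurchase}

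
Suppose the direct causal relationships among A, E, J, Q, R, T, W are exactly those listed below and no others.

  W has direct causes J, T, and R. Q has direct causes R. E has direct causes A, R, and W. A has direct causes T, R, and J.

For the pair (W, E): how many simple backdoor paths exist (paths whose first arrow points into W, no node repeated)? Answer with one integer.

A backdoor path from W to E is any simple undirected path whose first edge points into W (i.e. leaves W via a parent).
Parents of W: {J, R, T}.
Enumerating:
  P1: W <- T -> A <- R -> E
  P2: W <- T -> A -> E
  P3: W <- R -> A -> E
  P4: W <- R -> E
  P5: W <- J -> A <- R -> E
  P6: W <- J -> A -> E
That exhausts the simple backdoor paths. Count: 6.

6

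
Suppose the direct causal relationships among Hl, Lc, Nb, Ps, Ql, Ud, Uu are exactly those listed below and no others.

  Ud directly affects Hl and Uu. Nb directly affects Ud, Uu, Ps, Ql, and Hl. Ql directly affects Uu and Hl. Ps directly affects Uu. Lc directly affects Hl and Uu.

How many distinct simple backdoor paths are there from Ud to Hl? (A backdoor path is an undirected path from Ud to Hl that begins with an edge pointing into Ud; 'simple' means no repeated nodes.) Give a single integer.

7

A backdoor path from Ud to Hl is any simple undirected path whose first edge points into Ud (i.e. leaves Ud via a parent).
Parents of Ud: {Nb}.
Enumerating:
  P1: Ud <- Nb -> Ql -> Hl
  P2: Ud <- Nb -> Ql -> Uu <- Lc -> Hl
  P3: Ud <- Nb -> Ps -> Uu <- Lc -> Hl
  P4: Ud <- Nb -> Ps -> Uu <- Ql -> Hl
  P5: Ud <- Nb -> Hl
  P6: Ud <- Nb -> Uu <- Lc -> Hl
  P7: Ud <- Nb -> Uu <- Ql -> Hl
That exhausts the simple backdoor paths. Count: 7.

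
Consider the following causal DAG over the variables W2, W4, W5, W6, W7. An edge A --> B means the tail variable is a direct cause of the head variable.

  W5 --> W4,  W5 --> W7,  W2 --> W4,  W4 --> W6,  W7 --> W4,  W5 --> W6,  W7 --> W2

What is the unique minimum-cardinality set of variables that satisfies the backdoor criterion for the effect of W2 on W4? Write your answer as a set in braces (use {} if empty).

Variables eligible for adjustment (non-descendants of W2, excluding W2 and W4): {W5, W7}.
Backdoor paths from W2 to W4:
  P1: W2 <- W7 <- W5 -> W4
  P2: W2 <- W7 <- W5 -> W6 <- W4
  P3: W2 <- W7 -> W4
The empty set is not sufficient: P1 (W2 <- W7 <- W5 -> W4) has no collider blocking it and no conditioned non-collider, so it is open.
Try {W7}:
  P1: blocked at chain node W7 ∈ conditioning set.
  P2: blocked at chain node W7 ∈ conditioning set.
  P3: blocked at fork node W7 ∈ conditioning set.
{W7} contains no descendant of W2 and blocks every backdoor path.
No other singleton works — e.g. {W5} leaves P3 open — so {W7} is the unique smallest valid adjustment set.

{W7}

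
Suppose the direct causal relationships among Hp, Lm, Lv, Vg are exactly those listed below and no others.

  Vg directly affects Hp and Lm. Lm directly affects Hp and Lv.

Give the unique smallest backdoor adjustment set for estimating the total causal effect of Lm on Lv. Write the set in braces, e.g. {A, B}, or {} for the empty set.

{}

Variables eligible for adjustment (non-descendants of Lm, excluding Lm and Lv): {Vg}.
Backdoor paths from Lm to Lv:
  (none)
With no backdoor paths the empty set already satisfies the criterion, and it is trivially minimal.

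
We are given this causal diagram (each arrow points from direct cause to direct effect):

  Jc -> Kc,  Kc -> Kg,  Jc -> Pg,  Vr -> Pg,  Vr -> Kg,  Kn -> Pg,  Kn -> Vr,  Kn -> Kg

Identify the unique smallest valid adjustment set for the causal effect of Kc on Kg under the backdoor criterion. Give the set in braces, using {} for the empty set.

{}

Variables eligible for adjustment (non-descendants of Kc, excluding Kc and Kg): {Jc, Kn, Pg, Vr}.
Backdoor paths from Kc to Kg:
  P1: Kc <- Jc -> Pg <- Kn -> Vr -> Kg
  P2: Kc <- Jc -> Pg <- Kn -> Kg
  P3: Kc <- Jc -> Pg <- Vr <- Kn -> Kg
  P4: Kc <- Jc -> Pg <- Vr -> Kg
Each backdoor path contains an unconditioned collider, so every path is already blocked with the empty conditioning set:
  P1: blocked at collider Pg (neither it nor any descendant is in the conditioning set).
  P2: blocked at collider Pg (neither it nor any descendant is in the conditioning set).
  P3: blocked at collider Pg (neither it nor any descendant is in the conditioning set).
  P4: blocked at collider Pg (neither it nor any descendant is in the conditioning set).
The empty set is therefore the unique smallest valid set.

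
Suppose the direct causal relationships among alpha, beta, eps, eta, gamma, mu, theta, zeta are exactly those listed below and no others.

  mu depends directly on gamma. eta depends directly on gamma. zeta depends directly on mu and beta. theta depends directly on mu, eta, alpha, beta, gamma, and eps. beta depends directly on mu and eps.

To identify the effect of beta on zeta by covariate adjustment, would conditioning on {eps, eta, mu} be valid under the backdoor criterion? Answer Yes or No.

Yes

Backdoor paths from beta to zeta (paths whose first edge points into beta):
  P1: beta <- eps -> theta <- gamma -> mu -> zeta
  P2: beta <- eps -> theta <- eta <- gamma -> mu -> zeta
  P3: beta <- eps -> theta <- mu -> zeta
  P4: beta <- mu -> zeta
Condition 1 (no descendant of beta in the set): holds — descendants of beta are {theta, zeta}; none are in {eps, eta, mu}.
Condition 2 (every backdoor path blocked by {eps, eta, mu}):
  P1: blocked at fork node eps ∈ conditioning set.
  P2: blocked at fork node eps ∈ conditioning set.
  P3: blocked at fork node eps ∈ conditioning set.
  P4: blocked at fork node mu ∈ conditioning set.
{eps, eta, mu} satisfies the backdoor criterion.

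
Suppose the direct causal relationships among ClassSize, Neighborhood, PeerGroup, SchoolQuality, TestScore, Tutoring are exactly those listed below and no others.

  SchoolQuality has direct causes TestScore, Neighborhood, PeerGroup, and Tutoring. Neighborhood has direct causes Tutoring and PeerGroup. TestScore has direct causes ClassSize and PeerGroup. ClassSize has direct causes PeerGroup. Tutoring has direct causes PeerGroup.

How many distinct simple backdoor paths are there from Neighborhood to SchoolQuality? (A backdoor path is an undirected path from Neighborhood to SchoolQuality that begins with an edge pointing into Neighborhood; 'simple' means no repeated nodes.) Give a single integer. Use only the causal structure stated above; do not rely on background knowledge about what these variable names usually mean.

A backdoor path from Neighborhood to SchoolQuality is any simple undirected path whose first edge points into Neighborhood (i.e. leaves Neighborhood via a parent).
Parents of Neighborhood: {PeerGroup, Tutoring}.
Enumerating:
  P1: Neighborhood <- PeerGroup -> Tutoring -> SchoolQuality
  P2: Neighborhood <- PeerGroup -> ClassSize -> TestScore -> SchoolQuality
  P3: Neighborhood <- PeerGroup -> TestScore -> SchoolQuality
  P4: Neighborhood <- PeerGroup -> SchoolQuality
  P5: Neighborhood <- Tutoring <- PeerGroup -> ClassSize -> TestScore -> SchoolQuality
  P6: Neighborhood <- Tutoring <- PeerGroup -> TestScore -> SchoolQuality
  P7: Neighborhood <- Tutoring <- PeerGroup -> SchoolQuality
  P8: Neighborhood <- Tutoring -> SchoolQuality
That exhausts the simple backdoor paths. Count: 8.

8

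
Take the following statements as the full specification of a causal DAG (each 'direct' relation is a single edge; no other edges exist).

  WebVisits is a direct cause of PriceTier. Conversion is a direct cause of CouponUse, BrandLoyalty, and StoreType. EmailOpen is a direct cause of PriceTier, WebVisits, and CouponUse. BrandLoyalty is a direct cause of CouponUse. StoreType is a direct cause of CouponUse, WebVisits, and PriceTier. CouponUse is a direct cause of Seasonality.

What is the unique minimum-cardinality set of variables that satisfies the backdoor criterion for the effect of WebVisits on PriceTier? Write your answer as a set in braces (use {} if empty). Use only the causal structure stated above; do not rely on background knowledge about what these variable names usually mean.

{EmailOpen, StoreType}

Variables eligible for adjustment (non-descendants of WebVisits, excluding WebVisits and PriceTier): {BrandLoyalty, Conversion, CouponUse, EmailOpen, Seasonality, StoreType}.
Backdoor paths from WebVisits to PriceTier:
  P1: WebVisits <- EmailOpen -> CouponUse <- Conversion -> StoreType -> PriceTier
  P2: WebVisits <- EmailOpen -> CouponUse <- BrandLoyalty <- Conversion -> StoreType -> PriceTier
  P3: WebVisits <- EmailOpen -> CouponUse <- StoreType -> PriceTier
  P4: WebVisits <- EmailOpen -> PriceTier
  P5: WebVisits <- StoreType <- Conversion -> BrandLoyalty -> CouponUse <- EmailOpen -> PriceTier
  P6: WebVisits <- StoreType <- Conversion -> CouponUse <- EmailOpen -> PriceTier
  P7: WebVisits <- StoreType -> CouponUse <- EmailOpen -> PriceTier
  P8: WebVisits <- StoreType -> PriceTier
The empty set is not sufficient: P4 (WebVisits <- EmailOpen -> PriceTier) has no collider blocking it and no conditioned non-collider, so it is open.
Try {EmailOpen, StoreType}:
  P1: blocked at fork node EmailOpen ∈ conditioning set.
  P2: blocked at fork node EmailOpen ∈ conditioning set.
  P3: blocked at fork node EmailOpen ∈ conditioning set.
  P4: blocked at fork node EmailOpen ∈ conditioning set.
  P5: blocked at chain node StoreType ∈ conditioning set.
  P6: blocked at chain node StoreType ∈ conditioning set.
  P7: blocked at fork node StoreType ∈ conditioning set.
  P8: blocked at fork node StoreType ∈ conditioning set.
{EmailOpen, StoreType} contains no descendant of WebVisits and blocks every backdoor path.
Every element of {EmailOpen, StoreType} is needed (dropping EmailOpen leaves P4 open; dropping StoreType leaves P8 open), so no proper subset is valid.
Among all size-2 subsets of the eligible variables, only {EmailOpen, StoreType} blocks every backdoor path, so it is the unique smallest valid adjustment set.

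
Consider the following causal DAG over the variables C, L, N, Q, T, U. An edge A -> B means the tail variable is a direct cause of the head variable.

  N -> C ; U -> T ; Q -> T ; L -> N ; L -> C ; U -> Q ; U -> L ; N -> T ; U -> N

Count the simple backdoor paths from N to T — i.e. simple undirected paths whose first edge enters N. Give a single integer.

4

A backdoor path from N to T is any simple undirected path whose first edge points into N (i.e. leaves N via a parent).
Parents of N: {L, U}.
Enumerating:
  P1: N <- U -> Q -> T
  P2: N <- U -> T
  P3: N <- L <- U -> Q -> T
  P4: N <- L <- U -> T
That exhausts the simple backdoor paths. Count: 4.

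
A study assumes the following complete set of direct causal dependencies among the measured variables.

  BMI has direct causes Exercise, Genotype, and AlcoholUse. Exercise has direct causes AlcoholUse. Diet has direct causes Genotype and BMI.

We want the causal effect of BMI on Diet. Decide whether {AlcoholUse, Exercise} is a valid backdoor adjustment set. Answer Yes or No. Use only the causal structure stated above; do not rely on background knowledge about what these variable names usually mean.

Backdoor paths from BMI to Diet (paths whose first edge points into BMI):
  P1: BMI <- Genotype -> Diet
Condition 1 (no descendant of BMI in the set): holds — descendants of BMI are {Diet}; none are in {AlcoholUse, Exercise}.
Condition 2 (every backdoor path blocked by {AlcoholUse, Exercise}):
  P1: open — no interior node is in the conditioning set.
{AlcoholUse, Exercise} does not satisfy the backdoor criterion.

No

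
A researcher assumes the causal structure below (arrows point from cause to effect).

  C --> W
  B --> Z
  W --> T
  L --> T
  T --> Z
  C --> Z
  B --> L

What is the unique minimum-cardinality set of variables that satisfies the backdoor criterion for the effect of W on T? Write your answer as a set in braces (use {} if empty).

Variables eligible for adjustment (non-descendants of W, excluding W and T): {B, C, L}.
Backdoor paths from W to T:
  P1: W <- C -> Z <- B -> L -> T
  P2: W <- C -> Z <- T
Each backdoor path contains an unconditioned collider, so every path is already blocked with the empty conditioning set:
  P1: blocked at collider Z (neither it nor any descendant is in the conditioning set).
  P2: blocked at collider Z (neither it nor any descendant is in the conditioning set).
The empty set is therefore the unique smallest valid set.

{}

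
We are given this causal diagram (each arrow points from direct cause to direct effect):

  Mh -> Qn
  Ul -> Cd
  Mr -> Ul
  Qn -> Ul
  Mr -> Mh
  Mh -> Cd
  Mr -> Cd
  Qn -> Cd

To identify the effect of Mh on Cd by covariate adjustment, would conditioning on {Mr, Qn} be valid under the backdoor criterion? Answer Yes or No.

Backdoor paths from Mh to Cd (paths whose first edge points into Mh):
  P1: Mh <- Mr -> Ul <- Qn -> Cd
  P2: Mh <- Mr -> Ul -> Cd
  P3: Mh <- Mr -> Cd
Condition 1 (no descendant of Mh in the set): FAILS — Qn is a descendant of Mh.
Condition 2 (every backdoor path blocked by {Mr, Qn}):
  P1: blocked at fork node Mr ∈ conditioning set.
  P2: blocked at fork node Mr ∈ conditioning set.
  P3: blocked at fork node Mr ∈ conditioning set.
{Mr, Qn} does not satisfy the backdoor criterion.

No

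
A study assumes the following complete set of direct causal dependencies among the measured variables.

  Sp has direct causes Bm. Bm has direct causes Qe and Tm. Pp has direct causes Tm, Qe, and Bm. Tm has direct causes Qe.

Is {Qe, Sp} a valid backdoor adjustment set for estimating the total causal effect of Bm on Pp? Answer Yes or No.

No

Backdoor paths from Bm to Pp (paths whose first edge points into Bm):
  P1: Bm <- Qe -> Tm -> Pp
  P2: Bm <- Qe -> Pp
  P3: Bm <- Tm <- Qe -> Pp
  P4: Bm <- Tm -> Pp
Condition 1 (no descendant of Bm in the set): FAILS — Sp is a descendant of Bm.
Condition 2 (every backdoor path blocked by {Qe, Sp}):
  P1: blocked at fork node Qe ∈ conditioning set.
  P2: blocked at fork node Qe ∈ conditioning set.
  P3: blocked at fork node Qe ∈ conditioning set.
  P4: open — no interior node is in the conditioning set.
{Qe, Sp} does not satisfy the backdoor criterion.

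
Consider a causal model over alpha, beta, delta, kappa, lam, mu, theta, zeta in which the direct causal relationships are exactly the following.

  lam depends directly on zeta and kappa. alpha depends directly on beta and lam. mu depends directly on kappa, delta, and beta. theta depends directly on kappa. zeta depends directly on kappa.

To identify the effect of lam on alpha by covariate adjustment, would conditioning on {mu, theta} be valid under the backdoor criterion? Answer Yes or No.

Backdoor paths from lam to alpha (paths whose first edge points into lam):
  P1: lam <- kappa -> mu <- beta -> alpha
  P2: lam <- zeta <- kappa -> mu <- beta -> alpha
Condition 1 (no descendant of lam in the set): holds — descendants of lam are {alpha}; none are in {mu, theta}.
Condition 2 (every backdoor path blocked by {mu, theta}):
  P1: open — collider(s) mu are conditioned on (or have a conditioned descendant) and no non-collider on the path is in the set.
  P2: open — collider(s) mu are conditioned on (or have a conditioned descendant) and no non-collider on the path is in the set.
{mu, theta} does not satisfy the backdoor criterion.

No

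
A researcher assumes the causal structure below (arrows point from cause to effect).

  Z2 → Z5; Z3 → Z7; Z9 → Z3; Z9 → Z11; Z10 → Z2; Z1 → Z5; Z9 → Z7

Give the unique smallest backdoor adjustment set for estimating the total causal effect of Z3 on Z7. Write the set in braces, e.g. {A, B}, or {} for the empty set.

Variables eligible for adjustment (non-descendants of Z3, excluding Z3 and Z7): {Z1, Z10, Z11, Z2, Z5, Z9}.
Backdoor paths from Z3 to Z7:
  P1: Z3 <- Z9 -> Z7
The empty set is not sufficient: P1 (Z3 <- Z9 -> Z7) has no collider blocking it and no conditioned non-collider, so it is open.
Try {Z9}:
  P1: blocked at fork node Z9 ∈ conditioning set.
{Z9} contains no descendant of Z3 and blocks every backdoor path.
No other singleton works — e.g. {Z10} leaves P1 open — so {Z9} is the unique smallest valid adjustment set.

{Z9}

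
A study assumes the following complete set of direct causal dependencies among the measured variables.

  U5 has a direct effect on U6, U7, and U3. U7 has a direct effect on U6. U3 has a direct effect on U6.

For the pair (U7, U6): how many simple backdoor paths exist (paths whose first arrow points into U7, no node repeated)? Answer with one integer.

2

A backdoor path from U7 to U6 is any simple undirected path whose first edge points into U7 (i.e. leaves U7 via a parent).
Parents of U7: {U5}.
Enumerating:
  P1: U7 <- U5 -> U3 -> U6
  P2: U7 <- U5 -> U6
That exhausts the simple backdoor paths. Count: 2.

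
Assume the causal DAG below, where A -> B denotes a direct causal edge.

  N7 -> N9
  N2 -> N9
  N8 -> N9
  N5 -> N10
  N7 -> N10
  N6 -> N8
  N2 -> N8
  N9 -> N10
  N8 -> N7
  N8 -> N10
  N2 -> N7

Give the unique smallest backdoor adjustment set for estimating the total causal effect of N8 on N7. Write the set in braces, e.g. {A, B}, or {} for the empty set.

{N2}

Variables eligible for adjustment (non-descendants of N8, excluding N8 and N7): {N2, N5, N6}.
Backdoor paths from N8 to N7:
  P1: N8 <- N2 -> N7
  P2: N8 <- N2 -> N9 <- N7
  P3: N8 <- N2 -> N9 -> N10 <- N7
The empty set is not sufficient: P1 (N8 <- N2 -> N7) has no collider blocking it and no conditioned non-collider, so it is open.
Try {N2}:
  P1: blocked at fork node N2 ∈ conditioning set.
  P2: blocked at fork node N2 ∈ conditioning set.
  P3: blocked at fork node N2 ∈ conditioning set.
{N2} contains no descendant of N8 and blocks every backdoor path.
No other singleton works — e.g. {N6} leaves P1 open — so {N2} is the unique smallest valid adjustment set.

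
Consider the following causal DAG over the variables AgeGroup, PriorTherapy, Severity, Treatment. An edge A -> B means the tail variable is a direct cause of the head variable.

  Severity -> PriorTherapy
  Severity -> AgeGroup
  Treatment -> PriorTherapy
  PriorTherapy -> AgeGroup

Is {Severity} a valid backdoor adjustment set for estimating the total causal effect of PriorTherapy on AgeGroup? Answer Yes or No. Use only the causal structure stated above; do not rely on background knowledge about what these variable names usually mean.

Yes

Backdoor paths from PriorTherapy to AgeGroup (paths whose first edge points into PriorTherapy):
  P1: PriorTherapy <- Severity -> AgeGroup
Condition 1 (no descendant of PriorTherapy in the set): holds — descendants of PriorTherapy are {AgeGroup}; none are in {Severity}.
Condition 2 (every backdoor path blocked by {Severity}):
  P1: blocked at fork node Severity ∈ conditioning set.
{Severity} satisfies the backdoor criterion.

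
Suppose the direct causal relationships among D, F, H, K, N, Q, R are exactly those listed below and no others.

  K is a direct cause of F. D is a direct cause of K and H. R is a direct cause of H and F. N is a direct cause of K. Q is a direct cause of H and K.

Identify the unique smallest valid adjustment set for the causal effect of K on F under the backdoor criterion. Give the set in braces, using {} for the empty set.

{}

Variables eligible for adjustment (non-descendants of K, excluding K and F): {D, H, N, Q, R}.
Backdoor paths from K to F:
  P1: K <- Q -> H <- R -> F
  P2: K <- D -> H <- R -> F
Each backdoor path contains an unconditioned collider, so every path is already blocked with the empty conditioning set:
  P1: blocked at collider H (neither it nor any descendant is in the conditioning set).
  P2: blocked at collider H (neither it nor any descendant is in the conditioning set).
The empty set is therefore the unique smallest valid set.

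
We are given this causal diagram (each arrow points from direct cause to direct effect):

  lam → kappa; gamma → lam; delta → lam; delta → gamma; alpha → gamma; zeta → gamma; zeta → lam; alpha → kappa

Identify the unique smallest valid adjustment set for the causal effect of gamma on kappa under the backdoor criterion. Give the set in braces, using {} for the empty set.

Variables eligible for adjustment (non-descendants of gamma, excluding gamma and kappa): {alpha, delta, zeta}.
Backdoor paths from gamma to kappa:
  P1: gamma <- zeta -> lam -> kappa
  P2: gamma <- delta -> lam -> kappa
  P3: gamma <- alpha -> kappa
The empty set is not sufficient: P1 (gamma <- zeta -> lam -> kappa) has no collider blocking it and no conditioned non-collider, so it is open.
Try {alpha, delta, zeta}:
  P1: blocked at fork node zeta ∈ conditioning set.
  P2: blocked at fork node delta ∈ conditioning set.
  P3: blocked at fork node alpha ∈ conditioning set.
{alpha, delta, zeta} contains no descendant of gamma and blocks every backdoor path.
Every element of {alpha, delta, zeta} is needed (dropping alpha leaves P3 open; dropping delta leaves P2 open; dropping zeta leaves P1 open), so no proper subset is valid.
Among all size-3 subsets of the eligible variables, only {alpha, delta, zeta} blocks every backdoor path, so it is the unique smallest valid adjustment set.

{alpha, delta, zeta}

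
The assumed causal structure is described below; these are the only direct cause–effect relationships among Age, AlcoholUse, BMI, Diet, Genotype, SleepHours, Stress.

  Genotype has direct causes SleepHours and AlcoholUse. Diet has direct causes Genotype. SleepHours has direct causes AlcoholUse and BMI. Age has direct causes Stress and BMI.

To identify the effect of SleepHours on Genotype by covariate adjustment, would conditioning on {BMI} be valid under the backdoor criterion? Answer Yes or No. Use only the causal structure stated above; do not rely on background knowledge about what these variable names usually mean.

Backdoor paths from SleepHours to Genotype (paths whose first edge points into SleepHours):
  P1: SleepHours <- AlcoholUse -> Genotype
Condition 1 (no descendant of SleepHours in the set): holds — descendants of SleepHours are {Diet, Genotype}; none are in {BMI}.
Condition 2 (every backdoor path blocked by {BMI}):
  P1: open — no interior node is in the conditioning set.
{BMI} does not satisfy the backdoor criterion.

No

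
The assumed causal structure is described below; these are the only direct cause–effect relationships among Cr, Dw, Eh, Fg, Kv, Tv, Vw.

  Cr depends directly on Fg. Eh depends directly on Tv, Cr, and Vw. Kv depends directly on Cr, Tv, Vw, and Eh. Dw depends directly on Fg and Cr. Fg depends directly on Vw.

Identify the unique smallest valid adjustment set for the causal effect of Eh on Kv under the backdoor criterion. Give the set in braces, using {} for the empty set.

Variables eligible for adjustment (non-descendants of Eh, excluding Eh and Kv): {Cr, Dw, Fg, Tv, Vw}.
Backdoor paths from Eh to Kv:
  P1: Eh <- Vw -> Fg -> Cr -> Kv
  P2: Eh <- Vw -> Fg -> Dw <- Cr -> Kv
  P3: Eh <- Vw -> Kv
  P4: Eh <- Tv -> Kv
  P5: Eh <- Cr <- Fg <- Vw -> Kv
  P6: Eh <- Cr -> Dw <- Fg <- Vw -> Kv
  P7: Eh <- Cr -> Kv
The empty set is not sufficient: P1 (Eh <- Vw -> Fg -> Cr -> Kv) has no collider blocking it and no conditioned non-collider, so it is open.
Try {Cr, Tv, Vw}:
  P1: blocked at fork node Vw ∈ conditioning set.
  P2: blocked at fork node Vw ∈ conditioning set.
  P3: blocked at fork node Vw ∈ conditioning set.
  P4: blocked at fork node Tv ∈ conditioning set.
  P5: blocked at chain node Cr ∈ conditioning set.
  P6: blocked at fork node Cr ∈ conditioning set.
  P7: blocked at fork node Cr ∈ conditioning set.
{Cr, Tv, Vw} contains no descendant of Eh and blocks every backdoor path.
Every element of {Cr, Tv, Vw} is needed (dropping Cr leaves P7 open; dropping Tv leaves P4 open; dropping Vw leaves P3 open), so no proper subset is valid.
Among all size-3 subsets of the eligible variables, only {Cr, Tv, Vw} blocks every backdoor path, so it is the unique smallest valid adjustment set.

{Cr, Tv, Vw}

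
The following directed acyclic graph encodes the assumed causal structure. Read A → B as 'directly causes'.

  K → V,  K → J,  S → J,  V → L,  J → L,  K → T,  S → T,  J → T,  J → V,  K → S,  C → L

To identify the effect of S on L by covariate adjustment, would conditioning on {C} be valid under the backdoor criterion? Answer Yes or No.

Backdoor paths from S to L (paths whose first edge points into S):
  P1: S <- K -> J -> V -> L
  P2: S <- K -> J -> L
  P3: S <- K -> T <- J -> V -> L
  P4: S <- K -> T <- J -> L
  P5: S <- K -> V <- J -> L
  P6: S <- K -> V -> L
Condition 1 (no descendant of S in the set): holds — descendants of S are {J, L, T, V}; none are in {C}.
Condition 2 (every backdoor path blocked by {C}):
  P1: open — no interior node is in the conditioning set.
  P2: open — no interior node is in the conditioning set.
  P3: blocked at collider T (neither it nor any descendant is in the conditioning set).
  P4: blocked at collider T (neither it nor any descendant is in the conditioning set).
  P5: blocked at collider V (neither it nor any descendant is in the conditioning set).
  P6: open — no interior node is in the conditioning set.
{C} does not satisfy the backdoor criterion.

No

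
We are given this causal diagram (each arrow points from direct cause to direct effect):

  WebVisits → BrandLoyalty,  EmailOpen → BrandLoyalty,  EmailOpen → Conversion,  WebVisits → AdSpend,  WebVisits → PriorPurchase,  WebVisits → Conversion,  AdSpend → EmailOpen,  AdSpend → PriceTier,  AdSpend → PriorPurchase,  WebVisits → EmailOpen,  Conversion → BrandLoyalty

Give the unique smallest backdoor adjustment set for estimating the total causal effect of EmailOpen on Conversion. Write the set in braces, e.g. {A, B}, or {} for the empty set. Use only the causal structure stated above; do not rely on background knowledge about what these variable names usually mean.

{WebVisits}

Variables eligible for adjustment (non-descendants of EmailOpen, excluding EmailOpen and Conversion): {AdSpend, PriceTier, PriorPurchase, WebVisits}.
Backdoor paths from EmailOpen to Conversion:
  P1: EmailOpen <- WebVisits -> Conversion
  P2: EmailOpen <- WebVisits -> BrandLoyalty <- Conversion
  P3: EmailOpen <- AdSpend <- WebVisits -> Conversion
  P4: EmailOpen <- AdSpend <- WebVisits -> BrandLoyalty <- Conversion
  P5: EmailOpen <- AdSpend -> PriorPurchase <- WebVisits -> Conversion
  P6: EmailOpen <- AdSpend -> PriorPurchase <- WebVisits -> BrandLoyalty <- Conversion
The empty set is not sufficient: P1 (EmailOpen <- WebVisits -> Conversion) has no collider blocking it and no conditioned non-collider, so it is open.
Try {WebVisits}:
  P1: blocked at fork node WebVisits ∈ conditioning set.
  P2: blocked at fork node WebVisits ∈ conditioning set.
  P3: blocked at fork node WebVisits ∈ conditioning set.
  P4: blocked at fork node WebVisits ∈ conditioning set.
  P5: blocked at collider PriorPurchase (neither it nor any descendant is in the conditioning set).
  P6: blocked at collider PriorPurchase (neither it nor any descendant is in the conditioning set).
{WebVisits} contains no descendant of EmailOpen and blocks every backdoor path.
No other singleton works — e.g. {AdSpend} leaves P1 open — so {WebVisits} is the unique smallest valid adjustment set.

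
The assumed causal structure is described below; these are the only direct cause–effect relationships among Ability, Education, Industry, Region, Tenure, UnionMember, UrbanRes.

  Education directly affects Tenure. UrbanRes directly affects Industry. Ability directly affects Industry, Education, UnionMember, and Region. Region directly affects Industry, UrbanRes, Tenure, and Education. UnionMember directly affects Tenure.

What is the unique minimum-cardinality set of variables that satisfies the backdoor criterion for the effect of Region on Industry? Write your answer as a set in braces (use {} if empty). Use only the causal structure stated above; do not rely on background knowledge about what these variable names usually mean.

Variables eligible for adjustment (non-descendants of Region, excluding Region and Industry): {Ability, UnionMember}.
Backdoor paths from Region to Industry:
  P1: Region <- Ability -> Industry
The empty set is not sufficient: P1 (Region <- Ability -> Industry) has no collider blocking it and no conditioned non-collider, so it is open.
Try {Ability}:
  P1: blocked at fork node Ability ∈ conditioning set.
{Ability} contains no descendant of Region and blocks every backdoor path.
No other singleton works — e.g. {UnionMember} leaves P1 open — so {Ability} is the unique smallest valid adjustment set.

{Ability}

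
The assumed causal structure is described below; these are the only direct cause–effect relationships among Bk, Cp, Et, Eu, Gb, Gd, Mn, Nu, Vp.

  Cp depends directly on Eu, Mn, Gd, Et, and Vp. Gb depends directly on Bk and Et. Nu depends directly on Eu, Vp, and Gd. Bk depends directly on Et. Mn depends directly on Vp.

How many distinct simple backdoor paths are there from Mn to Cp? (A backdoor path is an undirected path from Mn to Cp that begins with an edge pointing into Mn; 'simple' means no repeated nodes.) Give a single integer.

A backdoor path from Mn to Cp is any simple undirected path whose first edge points into Mn (i.e. leaves Mn via a parent).
Parents of Mn: {Vp}.
Enumerating:
  P1: Mn <- Vp -> Cp
  P2: Mn <- Vp -> Nu <- Gd -> Cp
  P3: Mn <- Vp -> Nu <- Eu -> Cp
That exhausts the simple backdoor paths. Count: 3.

3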